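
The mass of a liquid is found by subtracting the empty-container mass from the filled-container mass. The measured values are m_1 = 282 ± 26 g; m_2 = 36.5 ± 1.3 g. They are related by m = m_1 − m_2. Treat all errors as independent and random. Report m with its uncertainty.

Absolute uncertainties add in quadrature for a linear combination:
  (δm_1)² = 676;  (δm_2)² = 1.69
δm = √(678) = 26.0 g
m = 246 g.

246 ± 26.0 g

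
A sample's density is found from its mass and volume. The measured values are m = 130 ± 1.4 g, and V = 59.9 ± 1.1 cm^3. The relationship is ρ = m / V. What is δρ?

0.0462 g/cm^3

Each factor contributes (exponent × relative error)² to (δρ/ρ)²:
  (1·δm/m)² = (1×0.0108)² = 0.000116;  (-1·δV/V)² = (-1×0.0184)² = 0.000337
δρ/ρ = √(0.000453) = 0.0213
ρ = 2.17 g/cm^3, so δρ = 0.0213 × 2.17 = 0.0462 g/cm^3.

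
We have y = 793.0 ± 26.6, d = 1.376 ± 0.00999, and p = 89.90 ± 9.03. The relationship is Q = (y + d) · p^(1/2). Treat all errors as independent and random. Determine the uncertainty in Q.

455

Let u = y + d = 794.4. δu = √(δy² + δd²) = √(708 + 9.98e-05) = 26.6, so δu/u = 0.0335.
Q is then a monomial in u, p:
δQ/Q = √((δu/u)² + (½·δp/p)²) = √(0.00112 + 0.00252) = 0.0604
Q = 7532, so δQ = 0.0604 × 7532 = 455.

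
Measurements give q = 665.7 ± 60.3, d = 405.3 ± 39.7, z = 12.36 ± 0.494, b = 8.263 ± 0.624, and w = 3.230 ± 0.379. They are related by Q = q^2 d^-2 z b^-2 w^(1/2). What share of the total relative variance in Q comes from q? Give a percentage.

33.1%

(δQ/Q)² = (2·δq/q)² + (-2·δd/d)² + (1·δz/z)² + (-2·δb/b)² + (½·δw/w)²
  q term: (2×0.0906)² = 0.0328
  d term: (-2×0.0980)² = 0.0384
  z term: (1×0.0400)² = 0.00160
  b term: (-2×0.0755)² = 0.0228
  w term: (0.5×0.117)² = 0.00344
Total = 0.0990. Share from q = 0.0328/0.0990 = 0.331.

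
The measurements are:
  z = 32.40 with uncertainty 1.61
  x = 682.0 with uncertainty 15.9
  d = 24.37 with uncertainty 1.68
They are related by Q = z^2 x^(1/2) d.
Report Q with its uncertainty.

Relative error in a monomial: (δQ/Q)² = Σ (nᵢ · δxᵢ/xᵢ)².
  (2·δz/z)² = (2×0.0497)² = 0.00988;  (½·δx/x)² = (0.5×0.0233)² = 0.000136;  (1·δd/d)² = (1×0.0689)² = 0.00475
δQ/Q = √(0.0148) = 0.122
Q = 668100, so δQ = 0.122 × 668100 = 81200.

668100 ± 81200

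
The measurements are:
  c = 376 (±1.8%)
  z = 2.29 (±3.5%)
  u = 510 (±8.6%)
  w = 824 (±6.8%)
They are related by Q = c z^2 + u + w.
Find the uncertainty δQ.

Let p = c·z^2 = 1970. δp/p = √((1·δc/c)² + (2·δz/z)²) = √(0.000324 + 0.00490) = 0.0723, so δp = 143.
Q = p + u + w: δQ = √(δp² + δu² + δw²) = √(20300 + 1920 + 3140) = 159

159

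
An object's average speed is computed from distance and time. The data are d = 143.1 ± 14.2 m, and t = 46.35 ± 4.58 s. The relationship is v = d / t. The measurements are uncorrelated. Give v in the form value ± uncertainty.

3.087 ± 0.432 m/s

v is a product of powers, so relative uncertainties combine in quadrature:
  (1·δd/d)² = (1×0.0992)² = 0.00985;  (-1·δt/t)² = (-1×0.0988)² = 0.00976
δv/v = √(0.0196) = 0.140
v = 3.087 m/s, so δv = 0.140 × 3.087 = 0.432 m/s.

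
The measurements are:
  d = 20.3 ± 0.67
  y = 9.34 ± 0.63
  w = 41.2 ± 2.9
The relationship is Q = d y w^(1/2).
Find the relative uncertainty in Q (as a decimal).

0.0829

For a monomial Q ∝ d, y, w^(1/2), fractional errors add in quadrature:
  (1·δd/d)² = (1×0.0330)² = 0.00109;  (1·δy/y)² = (1×0.0675)² = 0.00455;  (½·δw/w)² = (0.5×0.0704)² = 0.00124
δQ/Q = √(0.00688) = 0.0829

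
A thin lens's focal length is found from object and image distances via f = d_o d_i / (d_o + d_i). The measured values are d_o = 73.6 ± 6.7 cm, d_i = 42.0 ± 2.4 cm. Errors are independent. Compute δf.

∂f/∂d_o = (d_i/(d_o+d_i))² = 0.132;  ∂f/∂d_i = (d_o/(d_o+d_i))² = 0.405
δf = √((∂f/∂d_o · δd_o)² + (∂f/∂d_i · δd_i)²) = √(0.782 + 0.946) = 1.31 cm

1.31 cm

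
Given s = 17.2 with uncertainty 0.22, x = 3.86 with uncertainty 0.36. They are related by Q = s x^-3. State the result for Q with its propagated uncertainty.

0.299 ± 0.0838

For a monomial Q ∝ s, x^-3, fractional errors add in quadrature:
  (1·δs/s)² = (1×0.0128)² = 0.000164;  (-3·δx/x)² = (-3×0.0933)² = 0.0783
δQ/Q = √(0.0784) = 0.280
Q = 0.299, so δQ = 0.280 × 0.299 = 0.0838.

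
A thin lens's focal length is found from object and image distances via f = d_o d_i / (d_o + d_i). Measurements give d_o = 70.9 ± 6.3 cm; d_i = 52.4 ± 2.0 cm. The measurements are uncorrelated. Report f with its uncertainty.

∂f/∂d_o = (d_i/(d_o+d_i))² = 0.181;  ∂f/∂d_i = (d_o/(d_o+d_i))² = 0.331
δf = √((∂f/∂d_o · δd_o)² + (∂f/∂d_i · δd_i)²) = √(1.29 + 0.437) = 1.32 cm
f = 30.1 cm.

30.1 ± 1.32 cm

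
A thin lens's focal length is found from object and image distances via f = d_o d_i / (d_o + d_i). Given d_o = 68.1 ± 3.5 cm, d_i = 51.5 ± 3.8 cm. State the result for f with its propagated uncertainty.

29.3 ± 1.39 cm

∂f/∂d_o = (d_i/(d_o+d_i))² = 0.185;  ∂f/∂d_i = (d_o/(d_o+d_i))² = 0.324
δf = √((∂f/∂d_o · δd_o)² + (∂f/∂d_i · δd_i)²) = √(0.421 + 1.52) = 1.39 cm
f = 29.3 cm.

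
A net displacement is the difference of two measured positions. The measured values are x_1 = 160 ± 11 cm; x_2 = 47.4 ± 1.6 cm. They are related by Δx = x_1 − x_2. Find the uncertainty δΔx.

11.1 cm

Sums and differences: (δΔx)² = Σ (cᵢ δxᵢ)².
  (δx_1)² = 121;  (δx_2)² = 2.56
δΔx = √(124) = 11.1 cm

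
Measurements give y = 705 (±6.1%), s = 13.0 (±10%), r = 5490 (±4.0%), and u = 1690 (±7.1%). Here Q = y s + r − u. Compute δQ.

Let p = y·s = 9160. δp/p = √((1·δy/y)² + (1·δs/s)²) = √(0.00372 + 0.0100) = 0.117, so δp = 1070.
Q = p + r − u: δQ = √(δp² + δr² + δu²) = √(1.15e+06 + 48200 + 14400) = 1100

1100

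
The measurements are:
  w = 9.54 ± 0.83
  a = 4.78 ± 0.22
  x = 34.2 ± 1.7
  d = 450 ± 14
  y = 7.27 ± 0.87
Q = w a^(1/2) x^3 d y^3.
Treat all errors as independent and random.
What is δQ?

5.77e+10

Since Q is a product/quotient, work with relative uncertainties:
  (1·δw/w)² = (1×0.0870)² = 0.00757;  (½·δa/a)² = (0.5×0.0460)² = 0.000530;  (3·δx/x)² = (3×0.0497)² = 0.0222;  (1·δd/d)² = (1×0.0311)² = 0.000968;  (3·δy/y)² = (3×0.120)² = 0.129
δQ/Q = √(0.160) = 0.400
Q = 1.44e+11, so δQ = 0.400 × 1.44e+11 = 5.77e+10.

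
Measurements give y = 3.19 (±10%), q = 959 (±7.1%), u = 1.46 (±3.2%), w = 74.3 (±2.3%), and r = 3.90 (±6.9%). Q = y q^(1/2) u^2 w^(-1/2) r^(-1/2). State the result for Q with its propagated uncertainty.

12.4 ± 1.60

Since Q is a product/quotient, work with relative uncertainties:
  (1·δy/y)² = (1×0.100)² = 0.0100;  (½·δq/q)² = (0.5×0.0710)² = 0.00126;  (2·δu/u)² = (2×0.0320)² = 0.00410;  (−½·δw/w)² = (-0.5×0.0230)² = 0.000132;  (−½·δr/r)² = (-0.5×0.0690)² = 0.00119
δQ/Q = √(0.0167) = 0.129
Q = 12.4, so δQ = 0.129 × 12.4 = 1.60.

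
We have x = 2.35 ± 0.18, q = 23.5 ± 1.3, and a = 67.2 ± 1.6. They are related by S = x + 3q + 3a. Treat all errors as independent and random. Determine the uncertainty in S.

6.19

S is a linear combination, so absolute uncertainties add in quadrature:
  (δx)² = 0.0324;  (3·δq)² = 15.2;  (3·δa)² = 23.0
δS = √(38.3) = 6.19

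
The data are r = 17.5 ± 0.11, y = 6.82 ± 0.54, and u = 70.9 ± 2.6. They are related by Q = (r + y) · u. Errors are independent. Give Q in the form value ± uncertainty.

Let w = r + y = 24.3. δw = √(δr² + δy²) = √(0.0121 + 0.292) = 0.551, so δw/w = 0.0227.
Q is then a monomial in w, u:
δQ/Q = √((δw/w)² + (1·δu/u)²) = √(0.000513 + 0.00134) = 0.0431
Q = 1720, so δQ = 0.0431 × 1720 = 74.3.

1720 ± 74.3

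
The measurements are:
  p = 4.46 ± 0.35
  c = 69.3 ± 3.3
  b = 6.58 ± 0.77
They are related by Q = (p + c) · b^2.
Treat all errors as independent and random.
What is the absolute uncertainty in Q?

Let u = p + c = 73.8. δu = √(δp² + δc²) = √(0.122 + 10.9) = 3.32, so δu/u = 0.0450.
Q is then a monomial in u, b:
δQ/Q = √((δu/u)² + (2·δb/b)²) = √(0.00202 + 0.0548) = 0.238
Q = 3190, so δQ = 0.238 × 3190 = 761.

761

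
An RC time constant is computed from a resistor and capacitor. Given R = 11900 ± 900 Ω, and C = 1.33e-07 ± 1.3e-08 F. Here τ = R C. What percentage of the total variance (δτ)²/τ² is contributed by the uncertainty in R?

37.4%

(δτ/τ)² = (1·δR/R)² + (1·δC/C)²
  R term: (1×0.0756)² = 0.00572
  C term: (1×0.0977)² = 0.00955
Total = 0.0153. Share from R = 0.00572/0.0153 = 0.374.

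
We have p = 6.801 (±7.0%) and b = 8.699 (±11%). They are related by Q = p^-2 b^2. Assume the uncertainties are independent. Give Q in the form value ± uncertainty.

Since Q is a product/quotient, work with relative uncertainties:
  (-2·δp/p)² = (-2×0.0700)² = 0.0196;  (2·δb/b)² = (2×0.110)² = 0.0484
δQ/Q = √(0.0680) = 0.261
Q = 1.636, so δQ = 0.261 × 1.636 = 0.427.

1.636 ± 0.427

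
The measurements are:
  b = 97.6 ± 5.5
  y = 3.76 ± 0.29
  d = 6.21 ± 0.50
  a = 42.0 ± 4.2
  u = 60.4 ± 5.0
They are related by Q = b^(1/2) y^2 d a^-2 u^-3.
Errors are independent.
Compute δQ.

8.13e-07

Q is a product of powers, so relative uncertainties combine in quadrature:
  (½·δb/b)² = (0.5×0.0564)² = 0.000794;  (2·δy/y)² = (2×0.0771)² = 0.0238;  (1·δd/d)² = (1×0.0805)² = 0.00648;  (-2·δa/a)² = (-2×0.100)² = 0.0400;  (-3·δu/u)² = (-3×0.0828)² = 0.0617
δQ/Q = √(0.133) = 0.364
Q = 2.23e-06, so δQ = 0.364 × 2.23e-06 = 8.13e-07.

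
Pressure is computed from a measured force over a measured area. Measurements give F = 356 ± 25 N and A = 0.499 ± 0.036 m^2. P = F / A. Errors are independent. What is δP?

71.8 Pa

Each factor contributes (exponent × relative error)² to (δP/P)²:
  (1·δF/F)² = (1×0.0702)² = 0.00493;  (-1·δA/A)² = (-1×0.0721)² = 0.00520
δP/P = √(0.0101) = 0.101
P = 713 Pa, so δP = 0.101 × 713 = 71.8 Pa.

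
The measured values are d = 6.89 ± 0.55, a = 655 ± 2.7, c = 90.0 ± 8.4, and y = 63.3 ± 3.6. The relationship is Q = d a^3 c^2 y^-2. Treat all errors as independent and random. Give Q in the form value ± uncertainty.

(3.91 ± 0.912) × 10^9

Since Q is a product/quotient, work with relative uncertainties:
  (1·δd/d)² = (1×0.0798)² = 0.00637;  (3·δa/a)² = (3×0.00412)² = 0.000153;  (2·δc/c)² = (2×0.0933)² = 0.0348;  (-2·δy/y)² = (-2×0.0569)² = 0.0129
δQ/Q = √(0.0543) = 0.233
Q = 3.91e+09, so δQ = 0.233 × 3.91e+09 = 9.12e+08.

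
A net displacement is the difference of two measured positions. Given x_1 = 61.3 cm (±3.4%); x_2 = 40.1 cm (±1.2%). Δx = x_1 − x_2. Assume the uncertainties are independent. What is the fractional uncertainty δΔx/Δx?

For a sum/difference, combine absolute errors in quadrature:
  (δx_1)² = 4.34;  (δx_2)² = 0.232
δΔx = √(4.58) = 2.14 cm
Δx = 21.2 cm, so δΔx/Δx = 2.14/21.2 = 0.101.

0.101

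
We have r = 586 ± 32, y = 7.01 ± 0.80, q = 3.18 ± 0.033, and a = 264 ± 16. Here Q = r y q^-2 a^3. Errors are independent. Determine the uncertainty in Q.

1.66e+09

For a monomial Q ∝ r, y, q^-2, a^3, fractional errors add in quadrature:
  (1·δr/r)² = (1×0.0546)² = 0.00298;  (1·δy/y)² = (1×0.114)² = 0.0130;  (-2·δq/q)² = (-2×0.0104)² = 0.000431;  (3·δa/a)² = (3×0.0606)² = 0.0331
δQ/Q = √(0.0495) = 0.222
Q = 7.47e+09, so δQ = 0.222 × 7.47e+09 = 1.66e+09.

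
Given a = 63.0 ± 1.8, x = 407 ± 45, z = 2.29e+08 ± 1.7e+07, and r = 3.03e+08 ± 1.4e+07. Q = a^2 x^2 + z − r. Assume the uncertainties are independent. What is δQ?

1.52e+08

Let p = a^2·x^2 = 6.57e+08. δp/p = √((2·δa/a)² + (2·δx/x)²) = √(0.00327 + 0.0489) = 0.228, so δp = 1.5e+08.
Q = p + z − r: δQ = √(δp² + δz² + δr²) = √(2.25e+16 + 2.89e+14 + 1.96e+14) = 1.52e+08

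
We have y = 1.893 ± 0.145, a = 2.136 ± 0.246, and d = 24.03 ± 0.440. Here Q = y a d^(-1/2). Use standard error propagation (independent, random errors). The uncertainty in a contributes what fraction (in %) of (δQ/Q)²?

69.0%

(δQ/Q)² = (1·δy/y)² + (1·δa/a)² + (−½·δd/d)²
  y term: (1×0.0766)² = 0.00587
  a term: (1×0.115)² = 0.0133
  d term: (-0.5×0.0183)² = 8.38e-05
Total = 0.0192. Share from a = 0.0133/0.0192 = 0.690.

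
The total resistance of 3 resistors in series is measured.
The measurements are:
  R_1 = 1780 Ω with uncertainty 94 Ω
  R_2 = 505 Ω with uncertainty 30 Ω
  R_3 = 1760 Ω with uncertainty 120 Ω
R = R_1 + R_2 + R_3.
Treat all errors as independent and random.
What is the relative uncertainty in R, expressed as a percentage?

For a sum/difference, combine absolute errors in quadrature:
  (δR_1)² = 8840;  (δR_2)² = 900;  (δR_3)² = 14400
δR = √(24100) = 155 Ω
R = 4040 Ω, so δR/R = 155/4040 = 0.0384.

3.84%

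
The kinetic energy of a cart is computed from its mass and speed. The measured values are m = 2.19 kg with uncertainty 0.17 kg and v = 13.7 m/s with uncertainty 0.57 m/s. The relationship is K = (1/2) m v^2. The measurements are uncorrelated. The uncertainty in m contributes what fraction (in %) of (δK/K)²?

46.5%

(δK/K)² = (1·δm/m)² + (2·δv/v)²
  m term: (1×0.0776)² = 0.00603
  v term: (2×0.0416)² = 0.00692
Total = 0.0129. Share from m = 0.00603/0.0129 = 0.465.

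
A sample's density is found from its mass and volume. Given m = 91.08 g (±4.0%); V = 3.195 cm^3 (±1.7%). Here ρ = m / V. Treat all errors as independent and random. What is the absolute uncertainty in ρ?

1.24 g/cm^3

Products/powers → add relative errors in quadrature, weighted by exponent:
  (1·δm/m)² = (1×0.0400)² = 0.00160;  (-1·δV/V)² = (-1×0.0170)² = 0.000289
δρ/ρ = √(0.00189) = 0.0435
ρ = 28.51 g/cm^3, so δρ = 0.0435 × 28.51 = 1.24 g/cm^3.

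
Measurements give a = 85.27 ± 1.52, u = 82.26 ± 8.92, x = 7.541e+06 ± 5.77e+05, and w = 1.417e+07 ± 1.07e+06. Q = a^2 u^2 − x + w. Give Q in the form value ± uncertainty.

Let p = a^2·u^2 = 4.92e+07. δp/p = √((2·δa/a)² + (2·δu/u)²) = √(0.00127 + 0.0470) = 0.220, so δp = 1.08e+07.
Q = p − x + w: δQ = √(δp² + δx² + δw²) = √(1.17e+14 + 3.33e+11 + 1.14e+12) = 1.09e+07
Q = 5.583e+07.

(5.583 ± 1.09) × 10^7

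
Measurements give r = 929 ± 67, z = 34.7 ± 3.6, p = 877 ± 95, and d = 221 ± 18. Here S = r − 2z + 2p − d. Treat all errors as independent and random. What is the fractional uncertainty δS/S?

0.0846

S is a linear combination, so absolute uncertainties add in quadrature:
  (δr)² = 4490;  (2·δz)² = 51.8;  (2·δp)² = 36100;  (δd)² = 324
δS = √(41000) = 202
S = 2390, so δS/S = 202/2390 = 0.0846.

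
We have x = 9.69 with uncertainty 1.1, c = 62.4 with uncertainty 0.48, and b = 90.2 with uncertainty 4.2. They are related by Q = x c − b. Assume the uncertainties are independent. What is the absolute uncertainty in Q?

Let p = x·c = 605. δp/p = √((1·δx/x)² + (1·δc/c)²) = √(0.0129 + 5.92e-05) = 0.114, so δp = 68.8.
Q = p − b: δQ = √(δp² + δb²) = √(4730 + 17.6) = 68.9

68.9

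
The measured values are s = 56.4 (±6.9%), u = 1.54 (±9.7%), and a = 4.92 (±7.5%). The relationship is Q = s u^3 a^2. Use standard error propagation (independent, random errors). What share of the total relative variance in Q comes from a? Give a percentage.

20.1%

(δQ/Q)² = (1·δs/s)² + (3·δu/u)² + (2·δa/a)²
  s term: (1×0.0690)² = 0.00476
  u term: (3×0.0970)² = 0.0847
  a term: (2×0.0750)² = 0.0225
Total = 0.112. Share from a = 0.0225/0.112 = 0.201.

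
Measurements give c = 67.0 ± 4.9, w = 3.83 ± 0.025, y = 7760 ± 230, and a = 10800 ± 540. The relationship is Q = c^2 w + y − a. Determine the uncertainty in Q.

2580

Let p = c^2·w = 17200. δp/p = √((2·δc/c)² + (1·δw/w)²) = √(0.0214 + 4.26e-05) = 0.146, so δp = 2520.
Q = p + y − a: δQ = √(δp² + δy² + δa²) = √(6.34e+06 + 52900 + 2.92e+05) = 2580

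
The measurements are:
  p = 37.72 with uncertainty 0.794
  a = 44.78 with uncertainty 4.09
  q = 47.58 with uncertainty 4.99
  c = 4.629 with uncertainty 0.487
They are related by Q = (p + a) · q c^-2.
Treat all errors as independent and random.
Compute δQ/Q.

0.240

Let u = p + a = 82.50. δu = √(δp² + δa²) = √(0.630 + 16.7) = 4.17, so δu/u = 0.0505.
Q is then a monomial in u, q, c:
δQ/Q = √((δu/u)² + (1·δq/q)² + (-2·δc/c)²) = √(0.00255 + 0.0110 + 0.0443) = 0.240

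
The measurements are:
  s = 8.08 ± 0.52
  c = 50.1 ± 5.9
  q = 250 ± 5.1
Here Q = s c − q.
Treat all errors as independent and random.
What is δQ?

54.6

Let p = s·c = 405. δp/p = √((1·δs/s)² + (1·δc/c)²) = √(0.00414 + 0.0139) = 0.134, so δp = 54.3.
Q = p − q: δQ = √(δp² + δq²) = √(2950 + 26.0) = 54.6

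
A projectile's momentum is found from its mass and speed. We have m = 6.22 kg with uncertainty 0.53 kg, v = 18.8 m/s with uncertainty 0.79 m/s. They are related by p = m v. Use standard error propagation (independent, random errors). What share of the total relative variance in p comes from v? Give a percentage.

19.6%

(δp/p)² = (1·δm/m)² + (1·δv/v)²
  m term: (1×0.0852)² = 0.00726
  v term: (1×0.0420)² = 0.00177
Total = 0.00903. Share from v = 0.00177/0.00903 = 0.196.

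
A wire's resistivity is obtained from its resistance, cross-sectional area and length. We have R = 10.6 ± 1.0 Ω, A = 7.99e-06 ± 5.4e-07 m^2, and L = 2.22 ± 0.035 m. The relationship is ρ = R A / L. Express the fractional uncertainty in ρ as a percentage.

Since ρ is a product/quotient, work with relative uncertainties:
  (1·δR/R)² = (1×0.0943)² = 0.00890;  (1·δA/A)² = (1×0.0676)² = 0.00457;  (-1·δL/L)² = (-1×0.0158)² = 0.000249
δρ/ρ = √(0.0137) = 0.117

11.7%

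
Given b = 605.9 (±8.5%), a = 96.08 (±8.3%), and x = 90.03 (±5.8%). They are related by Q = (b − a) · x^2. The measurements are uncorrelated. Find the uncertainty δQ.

6.39e+05

Let u = b − a = 509.8. δu = √(δb² + δa²) = √(2650 + 63.6) = 52.1, so δu/u = 0.102.
Q is then a monomial in u, x:
δQ/Q = √((δu/u)² + (2·δx/x)²) = √(0.0104 + 0.0135) = 0.155
Q = 4.132e+06, so δQ = 0.155 × 4.132e+06 = 6.39e+05.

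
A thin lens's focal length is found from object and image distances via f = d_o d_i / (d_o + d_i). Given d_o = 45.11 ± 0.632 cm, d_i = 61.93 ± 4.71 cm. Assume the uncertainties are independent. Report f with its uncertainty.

26.10 ± 0.863 cm

∂f/∂d_o = (d_i/(d_o+d_i))² = 0.335;  ∂f/∂d_i = (d_o/(d_o+d_i))² = 0.178
δf = √((∂f/∂d_o · δd_o)² + (∂f/∂d_i · δd_i)²) = √(0.0448 + 0.700) = 0.863 cm
f = 26.10 cm.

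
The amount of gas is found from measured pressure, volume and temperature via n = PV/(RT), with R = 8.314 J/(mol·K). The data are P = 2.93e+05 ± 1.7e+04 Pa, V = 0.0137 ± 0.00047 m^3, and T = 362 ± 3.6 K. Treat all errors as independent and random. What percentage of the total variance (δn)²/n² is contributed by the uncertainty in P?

72.5%

(δn/n)² = (1·δP/P)² + (1·δV/V)² + (-1·δT/T)²
  P term: (1×0.0580)² = 0.00337
  V term: (1×0.0343)² = 0.00118
  T term: (-1×0.00994)² = 9.89e-05
Total = 0.00464. Share from P = 0.00337/0.00464 = 0.725.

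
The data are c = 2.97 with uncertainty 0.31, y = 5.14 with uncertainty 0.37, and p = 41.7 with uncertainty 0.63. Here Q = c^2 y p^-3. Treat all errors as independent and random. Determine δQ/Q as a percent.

22.5%

Products/powers → add relative errors in quadrature, weighted by exponent:
  (2·δc/c)² = (2×0.104)² = 0.0436;  (1·δy/y)² = (1×0.0720)² = 0.00518;  (-3·δp/p)² = (-3×0.0151)² = 0.00205
δQ/Q = √(0.0508) = 0.225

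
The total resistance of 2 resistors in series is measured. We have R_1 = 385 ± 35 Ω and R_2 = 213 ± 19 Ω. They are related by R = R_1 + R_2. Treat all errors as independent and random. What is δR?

Each term contributes (cᵢ δxᵢ)² to (δR)²:
  (δR_1)² = 1220;  (δR_2)² = 361
δR = √(1590) = 39.8 Ω

39.8 Ω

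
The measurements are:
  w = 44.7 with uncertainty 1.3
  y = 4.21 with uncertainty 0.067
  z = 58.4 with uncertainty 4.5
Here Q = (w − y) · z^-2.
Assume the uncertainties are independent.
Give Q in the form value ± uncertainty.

0.0119 ± 0.00187

Let u = w − y = 40.5. δu = √(δw² + δy²) = √(1.69 + 0.00449) = 1.30, so δu/u = 0.0321.
Q is then a monomial in u, z:
δQ/Q = √((δu/u)² + (-2·δz/z)²) = √(0.00103 + 0.0237) = 0.157
Q = 0.0119, so δQ = 0.157 × 0.0119 = 0.00187.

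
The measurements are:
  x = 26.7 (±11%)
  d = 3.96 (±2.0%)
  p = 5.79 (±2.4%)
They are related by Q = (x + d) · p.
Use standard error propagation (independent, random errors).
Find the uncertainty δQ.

17.5

Let u = x + d = 30.7. δu = √(δx² + δd²) = √(8.63 + 0.00627) = 2.94, so δu/u = 0.0958.
Q is then a monomial in u, p:
δQ/Q = √((δu/u)² + (1·δp/p)²) = √(0.00918 + 0.000576) = 0.0988
Q = 178, so δQ = 0.0988 × 178 = 17.5.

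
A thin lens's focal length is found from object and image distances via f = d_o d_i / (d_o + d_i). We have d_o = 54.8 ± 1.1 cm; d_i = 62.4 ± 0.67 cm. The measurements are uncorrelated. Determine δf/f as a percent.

∂f/∂d_o = (d_i/(d_o+d_i))² = 0.283;  ∂f/∂d_i = (d_o/(d_o+d_i))² = 0.219
δf = √((∂f/∂d_o · δd_o)² + (∂f/∂d_i · δd_i)²) = √(0.0972 + 0.0215) = 0.345 cm
f = 29.2 cm, so δf/f = 0.345/29.2 = 0.0118.

1.18%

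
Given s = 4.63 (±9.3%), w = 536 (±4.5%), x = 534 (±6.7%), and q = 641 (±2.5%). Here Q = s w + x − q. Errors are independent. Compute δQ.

259

Let p = s·w = 2480. δp/p = √((1·δs/s)² + (1·δw/w)²) = √(0.00865 + 0.00202) = 0.103, so δp = 256.
Q = p + x − q: δQ = √(δp² + δx² + δq²) = √(65700 + 1280 + 257) = 259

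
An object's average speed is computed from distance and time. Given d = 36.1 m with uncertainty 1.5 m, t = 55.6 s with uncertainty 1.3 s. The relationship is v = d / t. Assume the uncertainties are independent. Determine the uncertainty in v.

For a monomial v ∝ d, t^-1, fractional errors add in quadrature:
  (1·δd/d)² = (1×0.0416)² = 0.00173;  (-1·δt/t)² = (-1×0.0234)² = 0.000547
δv/v = √(0.00227) = 0.0477
v = 0.649 m/s, so δv = 0.0477 × 0.649 = 0.0310 m/s.

0.0310 m/s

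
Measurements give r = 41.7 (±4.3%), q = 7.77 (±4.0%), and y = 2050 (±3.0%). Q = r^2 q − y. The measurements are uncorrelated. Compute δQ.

1280

Let p = r^2·q = 13500. δp/p = √((2·δr/r)² + (1·δq/q)²) = √(0.00740 + 0.00160) = 0.0948, so δp = 1280.
Q = p − y: δQ = √(δp² + δy²) = √(1.64e+06 + 3780) = 1280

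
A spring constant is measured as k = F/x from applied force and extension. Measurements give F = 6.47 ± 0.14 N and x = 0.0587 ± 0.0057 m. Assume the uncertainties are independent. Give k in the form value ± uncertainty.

110 ± 11.0 N/m

Since k is a product/quotient, work with relative uncertainties:
  (1·δF/F)² = (1×0.0216)² = 0.000468;  (-1·δx/x)² = (-1×0.0971)² = 0.00943
δk/k = √(0.00990) = 0.0995
k = 110 N/m, so δk = 0.0995 × 110 = 11.0 N/m.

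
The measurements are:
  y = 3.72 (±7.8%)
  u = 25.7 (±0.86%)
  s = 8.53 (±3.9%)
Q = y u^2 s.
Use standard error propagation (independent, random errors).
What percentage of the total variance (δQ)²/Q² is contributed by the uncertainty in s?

19.3%

(δQ/Q)² = (1·δy/y)² + (2·δu/u)² + (1·δs/s)²
  y term: (1×0.0780)² = 0.00608
  u term: (2×0.00860)² = 0.000296
  s term: (1×0.0390)² = 0.00152
Total = 0.00790. Share from s = 0.00152/0.00790 = 0.193.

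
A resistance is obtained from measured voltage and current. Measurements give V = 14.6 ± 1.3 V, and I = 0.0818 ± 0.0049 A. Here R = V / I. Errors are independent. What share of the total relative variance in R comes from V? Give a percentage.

(δR/R)² = (1·δV/V)² + (-1·δI/I)²
  V term: (1×0.0890)² = 0.00793
  I term: (-1×0.0599)² = 0.00359
Total = 0.0115. Share from V = 0.00793/0.0115 = 0.688.

68.8%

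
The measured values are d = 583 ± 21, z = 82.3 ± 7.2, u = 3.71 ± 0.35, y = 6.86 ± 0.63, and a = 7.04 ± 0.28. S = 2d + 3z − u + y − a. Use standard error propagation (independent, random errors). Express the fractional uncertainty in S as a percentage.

3.35%

For a sum/difference, combine absolute errors in quadrature:
  (2·δd)² = 1760;  (3·δz)² = 467;  (δu)² = 0.122;  (δy)² = 0.397;  (δa)² = 0.0784
δS = √(2230) = 47.2
S = 1410, so δS/S = 47.2/1410 = 0.0335.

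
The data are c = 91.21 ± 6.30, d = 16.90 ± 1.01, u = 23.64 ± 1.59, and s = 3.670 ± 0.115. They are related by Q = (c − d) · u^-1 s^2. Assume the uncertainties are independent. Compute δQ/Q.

0.126

Let w = c − d = 74.31. δw = √(δc² + δd²) = √(39.7 + 1.02) = 6.38, so δw/w = 0.0859.
Q is then a monomial in w, u, s:
δQ/Q = √((δw/w)² + (-1·δu/u)² + (2·δs/s)²) = √(0.00737 + 0.00452 + 0.00393) = 0.126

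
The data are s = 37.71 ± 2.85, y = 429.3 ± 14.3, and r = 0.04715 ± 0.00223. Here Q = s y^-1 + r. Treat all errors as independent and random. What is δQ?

0.00759

Let p = s·y^-1 = 0.08784. δp/p = √((1·δs/s)² + (-1·δy/y)²) = √(0.00571 + 0.00111) = 0.0826, so δp = 0.00725.
Q = p + r: δQ = √(δp² + δr²) = √(5.26e-05 + 4.97e-06) = 0.00759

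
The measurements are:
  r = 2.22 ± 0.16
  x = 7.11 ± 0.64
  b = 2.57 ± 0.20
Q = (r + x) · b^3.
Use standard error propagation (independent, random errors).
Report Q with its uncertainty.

Let u = r + x = 9.33. δu = √(δr² + δx²) = √(0.0256 + 0.410) = 0.660, so δu/u = 0.0707.
Q is then a monomial in u, b:
δQ/Q = √((δu/u)² + (3·δb/b)²) = √(0.00500 + 0.0545) = 0.244
Q = 158, so δQ = 0.244 × 158 = 38.6.

158 ± 38.6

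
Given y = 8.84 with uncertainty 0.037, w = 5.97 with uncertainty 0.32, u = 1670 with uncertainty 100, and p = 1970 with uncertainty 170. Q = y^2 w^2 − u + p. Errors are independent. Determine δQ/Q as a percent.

11.6%

Let h = y^2·w^2 = 2790. δh/h = √((2·δy/y)² + (2·δw/w)²) = √(7.01e-05 + 0.0115) = 0.108, so δh = 299.
Q = h − u + p: δQ = √(δh² + δu² + δp²) = √(89700 + 10000 + 28900) = 359
Q = 3090, so δQ/Q = 359/3090 = 0.116.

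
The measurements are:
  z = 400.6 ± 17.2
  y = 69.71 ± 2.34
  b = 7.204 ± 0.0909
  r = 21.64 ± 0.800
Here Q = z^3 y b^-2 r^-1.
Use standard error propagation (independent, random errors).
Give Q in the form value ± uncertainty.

(3.990 ± 0.560) × 10^6

Products/powers → add relative errors in quadrature, weighted by exponent:
  (3·δz/z)² = (3×0.0429)² = 0.0166;  (1·δy/y)² = (1×0.0336)² = 0.00113;  (-2·δb/b)² = (-2×0.0126)² = 0.000637;  (-1·δr/r)² = (-1×0.0370)² = 0.00137
δQ/Q = √(0.0197) = 0.140
Q = 3.99e+06, so δQ = 0.140 × 3.99e+06 = 5.6e+05.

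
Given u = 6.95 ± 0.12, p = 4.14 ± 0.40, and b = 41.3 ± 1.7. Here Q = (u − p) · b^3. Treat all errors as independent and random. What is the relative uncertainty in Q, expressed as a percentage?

Let w = u − p = 2.81. δw = √(δu² + δp²) = √(0.0144 + 0.160) = 0.418, so δw/w = 0.149.
Q is then a monomial in w, b:
δQ/Q = √((δw/w)² + (3·δb/b)²) = √(0.0221 + 0.0152) = 0.193

19.3%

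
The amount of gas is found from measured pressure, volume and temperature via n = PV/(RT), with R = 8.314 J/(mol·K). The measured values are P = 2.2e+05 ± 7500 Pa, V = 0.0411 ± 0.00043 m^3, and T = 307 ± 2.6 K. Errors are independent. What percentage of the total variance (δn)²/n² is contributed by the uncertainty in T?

(δn/n)² = (1·δP/P)² + (1·δV/V)² + (-1·δT/T)²
  P term: (1×0.0341)² = 0.00116
  V term: (1×0.0105)² = 0.000109
  T term: (-1×0.00847)² = 7.17e-05
Total = 0.00134. Share from T = 7.17e-05/0.00134 = 0.0534.

5.34%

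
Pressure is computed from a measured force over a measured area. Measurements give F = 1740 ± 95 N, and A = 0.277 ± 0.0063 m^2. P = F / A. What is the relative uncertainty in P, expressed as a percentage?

Relative error in a monomial: (δP/P)² = Σ (nᵢ · δxᵢ/xᵢ)².
  (1·δF/F)² = (1×0.0546)² = 0.00298;  (-1·δA/A)² = (-1×0.0227)² = 0.000517
δP/P = √(0.00350) = 0.0591

5.91%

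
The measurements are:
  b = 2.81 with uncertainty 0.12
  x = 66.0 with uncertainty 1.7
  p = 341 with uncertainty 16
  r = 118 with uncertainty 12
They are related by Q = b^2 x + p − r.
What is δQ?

Let w = b^2·x = 521. δw/w = √((2·δb/b)² + (1·δx/x)²) = √(0.00729 + 0.000663) = 0.0892, so δw = 46.5.
Q = w + p − r: δQ = √(δw² + δp² + δr²) = √(2160 + 256 + 144) = 50.6

50.6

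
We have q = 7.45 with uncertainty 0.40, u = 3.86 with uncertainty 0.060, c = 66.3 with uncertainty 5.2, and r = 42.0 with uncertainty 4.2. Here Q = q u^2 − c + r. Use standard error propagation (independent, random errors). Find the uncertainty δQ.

Let p = q·u^2 = 111. δp/p = √((1·δq/q)² + (2·δu/u)²) = √(0.00288 + 0.000966) = 0.0620, so δp = 6.89.
Q = p − c + r: δQ = √(δp² + δc² + δr²) = √(47.4 + 27.0 + 17.6) = 9.60

9.60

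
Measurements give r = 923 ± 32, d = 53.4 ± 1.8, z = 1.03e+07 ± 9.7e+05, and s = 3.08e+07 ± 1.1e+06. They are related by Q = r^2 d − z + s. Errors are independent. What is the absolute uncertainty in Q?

Let p = r^2·d = 4.55e+07. δp/p = √((2·δr/r)² + (1·δd/d)²) = √(0.00481 + 0.00114) = 0.0771, so δp = 3.51e+06.
Q = p − z + s: δQ = √(δp² + δz² + δs²) = √(1.23e+13 + 9.41e+11 + 1.21e+12) = 3.8e+06

3.8e+06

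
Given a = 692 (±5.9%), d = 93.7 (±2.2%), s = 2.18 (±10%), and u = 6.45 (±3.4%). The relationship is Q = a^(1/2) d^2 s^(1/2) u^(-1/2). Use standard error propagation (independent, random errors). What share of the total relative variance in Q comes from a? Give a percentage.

15.6%

(δQ/Q)² = (½·δa/a)² + (2·δd/d)² + (½·δs/s)² + (−½·δu/u)²
  a term: (0.5×0.0590)² = 0.000870
  d term: (2×0.0220)² = 0.00194
  s term: (0.5×0.100)² = 0.00250
  u term: (-0.5×0.0340)² = 0.000289
Total = 0.00560. Share from a = 0.000870/0.00560 = 0.156.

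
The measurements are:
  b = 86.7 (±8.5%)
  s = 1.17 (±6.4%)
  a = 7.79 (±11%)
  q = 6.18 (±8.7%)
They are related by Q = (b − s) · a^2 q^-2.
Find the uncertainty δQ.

Let u = b − s = 85.5. δu = √(δb² + δs²) = √(54.3 + 0.00561) = 7.37, so δu/u = 0.0862.
Q is then a monomial in u, a, q:
δQ/Q = √((δu/u)² + (2·δa/a)² + (-2·δq/q)²) = √(0.00742 + 0.0484 + 0.0303) = 0.293
Q = 136, so δQ = 0.293 × 136 = 39.9.

39.9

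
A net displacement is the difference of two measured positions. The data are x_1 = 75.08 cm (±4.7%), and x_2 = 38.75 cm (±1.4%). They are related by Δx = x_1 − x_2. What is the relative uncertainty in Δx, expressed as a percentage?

9.83%

Δx is a linear combination, so absolute uncertainties add in quadrature:
  (δx_1)² = 12.5;  (δx_2)² = 0.294
δΔx = √(12.7) = 3.57 cm
Δx = 36.33 cm, so δΔx/Δx = 3.57/36.33 = 0.0983.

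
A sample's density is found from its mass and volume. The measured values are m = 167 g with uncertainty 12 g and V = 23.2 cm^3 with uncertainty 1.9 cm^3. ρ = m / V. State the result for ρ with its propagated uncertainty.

7.20 ± 0.784 g/cm^3

ρ is a product of powers, so relative uncertainties combine in quadrature:
  (1·δm/m)² = (1×0.0719)² = 0.00516;  (-1·δV/V)² = (-1×0.0819)² = 0.00671
δρ/ρ = √(0.0119) = 0.109
ρ = 7.20 g/cm^3, so δρ = 0.109 × 7.20 = 0.784 g/cm^3.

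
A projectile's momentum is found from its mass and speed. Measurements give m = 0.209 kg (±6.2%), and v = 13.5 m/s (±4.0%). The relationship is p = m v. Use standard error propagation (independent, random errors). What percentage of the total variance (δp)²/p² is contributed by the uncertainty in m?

(δp/p)² = (1·δm/m)² + (1·δv/v)²
  m term: (1×0.0620)² = 0.00384
  v term: (1×0.0400)² = 0.00160
Total = 0.00544. Share from m = 0.00384/0.00544 = 0.706.

70.6%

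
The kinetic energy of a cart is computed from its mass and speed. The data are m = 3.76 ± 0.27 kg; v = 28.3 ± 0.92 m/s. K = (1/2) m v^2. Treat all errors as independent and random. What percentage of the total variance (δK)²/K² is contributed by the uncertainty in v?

45.0%

(δK/K)² = (1·δm/m)² + (2·δv/v)²
  m term: (1×0.0718)² = 0.00516
  v term: (2×0.0325)² = 0.00423
Total = 0.00938. Share from v = 0.00423/0.00938 = 0.450.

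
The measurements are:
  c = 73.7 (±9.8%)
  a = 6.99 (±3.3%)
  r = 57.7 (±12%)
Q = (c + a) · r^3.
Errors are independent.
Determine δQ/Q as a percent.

Let u = c + a = 80.7. δu = √(δc² + δa²) = √(52.2 + 0.0532) = 7.23, so δu/u = 0.0896.
Q is then a monomial in u, r:
δQ/Q = √((δu/u)² + (3·δr/r)²) = √(0.00802 + 0.130) = 0.371

37.1%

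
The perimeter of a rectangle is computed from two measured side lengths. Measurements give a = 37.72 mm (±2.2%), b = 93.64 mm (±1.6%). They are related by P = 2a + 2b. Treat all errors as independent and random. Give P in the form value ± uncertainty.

262.7 ± 3.43 mm

Sums and differences: (δP)² = Σ (cᵢ δxᵢ)².
  (2·δa)² = 2.75;  (2·δb)² = 8.98
δP = √(11.7) = 3.43 mm
P = 262.7 mm.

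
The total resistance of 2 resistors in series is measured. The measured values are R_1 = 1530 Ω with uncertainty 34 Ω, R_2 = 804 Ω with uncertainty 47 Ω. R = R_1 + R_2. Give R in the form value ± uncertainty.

2330 ± 58.0 Ω

Absolute uncertainties add in quadrature for a linear combination:
  (δR_1)² = 1160;  (δR_2)² = 2210
δR = √(3360) = 58.0 Ω
R = 2330 Ω.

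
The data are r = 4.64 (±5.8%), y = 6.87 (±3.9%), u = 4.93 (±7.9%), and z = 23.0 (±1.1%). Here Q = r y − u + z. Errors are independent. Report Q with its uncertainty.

Let p = r·y = 31.9. δp/p = √((1·δr/r)² + (1·δy/y)²) = √(0.00336 + 0.00152) = 0.0699, so δp = 2.23.
Q = p − u + z: δQ = √(δp² + δu² + δz²) = √(4.96 + 0.152 + 0.0640) = 2.28
Q = 49.9.

49.9 ± 2.28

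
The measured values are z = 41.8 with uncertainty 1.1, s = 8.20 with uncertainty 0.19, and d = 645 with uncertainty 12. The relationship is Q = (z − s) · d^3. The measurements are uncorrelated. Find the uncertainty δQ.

5.86e+08

Let u = z − s = 33.6. δu = √(δz² + δs²) = √(1.21 + 0.0361) = 1.12, so δu/u = 0.0332.
Q is then a monomial in u, d:
δQ/Q = √((δu/u)² + (3·δd/d)²) = √(0.00110 + 0.00312) = 0.0650
Q = 9.02e+09, so δQ = 0.0650 × 9.02e+09 = 5.86e+08.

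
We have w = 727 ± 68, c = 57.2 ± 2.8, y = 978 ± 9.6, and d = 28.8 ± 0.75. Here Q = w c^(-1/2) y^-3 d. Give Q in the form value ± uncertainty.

(2.96 ± 0.309) × 10^-6

Q is a product of powers, so relative uncertainties combine in quadrature:
  (1·δw/w)² = (1×0.0935)² = 0.00875;  (−½·δc/c)² = (-0.5×0.0490)² = 0.000599;  (-3·δy/y)² = (-3×0.00982)² = 0.000867;  (1·δd/d)² = (1×0.0260)² = 0.000678
δQ/Q = √(0.0109) = 0.104
Q = 2.96e-06, so δQ = 0.104 × 2.96e-06 = 3.09e-07.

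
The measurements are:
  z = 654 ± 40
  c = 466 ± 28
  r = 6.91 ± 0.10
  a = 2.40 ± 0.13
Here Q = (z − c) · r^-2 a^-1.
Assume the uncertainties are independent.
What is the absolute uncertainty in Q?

0.438

Let u = z − c = 188. δu = √(δz² + δc²) = √(1600 + 784) = 48.8, so δu/u = 0.260.
Q is then a monomial in u, r, a:
δQ/Q = √((δu/u)² + (-2·δr/r)² + (-1·δa/a)²) = √(0.0675 + 0.000838 + 0.00293) = 0.267
Q = 1.64, so δQ = 0.267 × 1.64 = 0.438.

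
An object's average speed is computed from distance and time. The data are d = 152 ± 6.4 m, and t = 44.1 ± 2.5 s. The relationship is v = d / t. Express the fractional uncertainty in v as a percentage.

v is a product of powers, so relative uncertainties combine in quadrature:
  (1·δd/d)² = (1×0.0421)² = 0.00177;  (-1·δt/t)² = (-1×0.0567)² = 0.00321
δv/v = √(0.00499) = 0.0706

7.06%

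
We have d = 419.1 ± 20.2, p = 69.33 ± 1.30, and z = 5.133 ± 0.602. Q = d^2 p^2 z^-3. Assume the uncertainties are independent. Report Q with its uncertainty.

Relative error in a monomial: (δQ/Q)² = Σ (nᵢ · δxᵢ/xᵢ)².
  (2·δd/d)² = (2×0.0482)² = 0.00929;  (2·δp/p)² = (2×0.0188)² = 0.00141;  (-3·δz/z)² = (-3×0.117)² = 0.124
δQ/Q = √(0.134) = 0.367
Q = 6.243e+06, so δQ = 0.367 × 6.243e+06 = 2.29e+06.

(6.243 ± 2.29) × 10^6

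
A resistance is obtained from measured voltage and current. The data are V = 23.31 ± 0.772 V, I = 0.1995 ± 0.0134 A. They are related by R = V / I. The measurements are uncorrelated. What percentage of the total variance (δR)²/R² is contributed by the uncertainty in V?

19.6%

(δR/R)² = (1·δV/V)² + (-1·δI/I)²
  V term: (1×0.0331)² = 0.00110
  I term: (-1×0.0672)² = 0.00451
Total = 0.00561. Share from V = 0.00110/0.00561 = 0.196.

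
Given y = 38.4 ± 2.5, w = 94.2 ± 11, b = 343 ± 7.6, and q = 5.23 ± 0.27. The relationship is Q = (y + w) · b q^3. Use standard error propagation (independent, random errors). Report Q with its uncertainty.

Let u = y + w = 133. δu = √(δy² + δw²) = √(6.25 + 121) = 11.3, so δu/u = 0.0851.
Q is then a monomial in u, b, q:
δQ/Q = √((δu/u)² + (1·δb/b)² + (3·δq/q)²) = √(0.00724 + 0.000491 + 0.0240) = 0.178
Q = 6.51e+06, so δQ = 0.178 × 6.51e+06 = 1.16e+06.

(6.51 ± 1.16) × 10^6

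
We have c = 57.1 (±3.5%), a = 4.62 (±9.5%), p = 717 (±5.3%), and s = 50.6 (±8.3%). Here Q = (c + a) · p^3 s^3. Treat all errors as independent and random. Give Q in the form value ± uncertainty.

Let u = c + a = 61.7. δu = √(δc² + δa²) = √(3.99 + 0.193) = 2.05, so δu/u = 0.0332.
Q is then a monomial in u, p, s:
δQ/Q = √((δu/u)² + (3·δp/p)² + (3·δs/s)²) = √(0.00110 + 0.0253 + 0.0620) = 0.297
Q = 2.95e+15, so δQ = 0.297 × 2.95e+15 = 8.76e+14.

(2.95 ± 0.876) × 10^15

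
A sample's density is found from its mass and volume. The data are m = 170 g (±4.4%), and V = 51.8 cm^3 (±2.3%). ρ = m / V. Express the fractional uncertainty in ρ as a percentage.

ρ is a product of powers, so relative uncertainties combine in quadrature:
  (1·δm/m)² = (1×0.0440)² = 0.00194;  (-1·δV/V)² = (-1×0.0230)² = 0.000529
δρ/ρ = √(0.00247) = 0.0496

4.96%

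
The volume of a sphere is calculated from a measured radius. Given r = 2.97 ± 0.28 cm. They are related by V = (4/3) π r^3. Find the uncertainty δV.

31.0 cm^3

Relative error in a monomial: (δV/V)² = Σ (nᵢ · δxᵢ/xᵢ)².
  (3·δr/r)² = (3×0.0943)² = 0.0800
δV/V = √(0.0800) = 0.283
V = 110 cm^3, so δV = 0.283 × 110 = 31.0 cm^3.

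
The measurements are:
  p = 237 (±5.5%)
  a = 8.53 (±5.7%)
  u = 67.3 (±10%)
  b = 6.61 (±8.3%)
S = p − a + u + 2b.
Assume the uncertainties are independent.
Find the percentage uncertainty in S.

4.76%

S is a linear combination, so absolute uncertainties add in quadrature:
  (δp)² = 170;  (δa)² = 0.236;  (δu)² = 45.3;  (2·δb)² = 1.20
δS = √(217) = 14.7
S = 309, so δS/S = 14.7/309 = 0.0476.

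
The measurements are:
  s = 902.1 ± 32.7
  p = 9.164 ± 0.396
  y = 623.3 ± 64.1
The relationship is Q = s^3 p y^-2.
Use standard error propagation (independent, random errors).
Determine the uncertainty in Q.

4100

Relative error in a monomial: (δQ/Q)² = Σ (nᵢ · δxᵢ/xᵢ)².
  (3·δs/s)² = (3×0.0362)² = 0.0118;  (1·δp/p)² = (1×0.0432)² = 0.00187;  (-2·δy/y)² = (-2×0.103)² = 0.0423
δQ/Q = √(0.0560) = 0.237
Q = 17320, so δQ = 0.237 × 17320 = 4100.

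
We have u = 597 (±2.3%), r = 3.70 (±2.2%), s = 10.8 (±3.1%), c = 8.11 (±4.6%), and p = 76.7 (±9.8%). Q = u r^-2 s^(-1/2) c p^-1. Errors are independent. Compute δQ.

0.169

Relative error in a monomial: (δQ/Q)² = Σ (nᵢ · δxᵢ/xᵢ)².
  (1·δu/u)² = (1×0.0230)² = 0.000529;  (-2·δr/r)² = (-2×0.0220)² = 0.00194;  (−½·δs/s)² = (-0.5×0.0310)² = 0.000240;  (1·δc/c)² = (1×0.0460)² = 0.00212;  (-1·δp/p)² = (-1×0.0980)² = 0.00960
δQ/Q = √(0.0144) = 0.120
Q = 1.40, so δQ = 0.120 × 1.40 = 0.169.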